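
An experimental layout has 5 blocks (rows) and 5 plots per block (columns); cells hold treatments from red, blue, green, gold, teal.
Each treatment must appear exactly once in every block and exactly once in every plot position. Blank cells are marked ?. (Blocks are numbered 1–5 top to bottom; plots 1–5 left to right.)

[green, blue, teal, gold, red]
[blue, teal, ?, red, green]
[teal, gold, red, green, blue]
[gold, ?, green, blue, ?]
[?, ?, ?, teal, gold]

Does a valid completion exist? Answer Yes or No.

No block or plot among the givens repeats a symbol, and propagating forced cells runs into no contradiction.
One valid completion exists (for instance, green blue teal gold red / blue teal gold red green / teal gold red green blue / gold red green blue teal / red green blue teal gold).

Yes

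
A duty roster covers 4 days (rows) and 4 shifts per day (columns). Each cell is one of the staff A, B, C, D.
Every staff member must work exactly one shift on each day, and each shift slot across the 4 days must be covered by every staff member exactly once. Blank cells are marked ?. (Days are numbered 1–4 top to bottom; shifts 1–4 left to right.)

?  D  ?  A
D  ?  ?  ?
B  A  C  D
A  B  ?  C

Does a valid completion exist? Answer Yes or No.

No day or shift among the givens repeats a symbol, and propagating forced cells runs into no contradiction.
One valid completion exists (for instance, C D B A / D C A B / B A C D / A B D C).

Yes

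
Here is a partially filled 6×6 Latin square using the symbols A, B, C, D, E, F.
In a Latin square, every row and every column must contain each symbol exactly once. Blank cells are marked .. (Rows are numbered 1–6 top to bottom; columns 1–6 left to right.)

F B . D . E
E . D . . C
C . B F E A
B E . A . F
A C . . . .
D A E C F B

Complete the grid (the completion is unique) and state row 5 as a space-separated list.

A C F E B D

Row 5, column 3: row 5 has {A, C} and column 3 has {B, D, E}, leaving only F.
Row 5, column 6: row 5 has {A, C, F} and column 6 has {A, B, C, E, F}, leaving only D.
Row 5, column 5: row 5 has {A, C, D, F} and column 5 has {E, F}, leaving only B.
Row 5, column 4: row 5 has {A, B, C, D, F} and column 4 has {A, C, D, F}, leaving only E.
So row 5 reads: A C F E B D.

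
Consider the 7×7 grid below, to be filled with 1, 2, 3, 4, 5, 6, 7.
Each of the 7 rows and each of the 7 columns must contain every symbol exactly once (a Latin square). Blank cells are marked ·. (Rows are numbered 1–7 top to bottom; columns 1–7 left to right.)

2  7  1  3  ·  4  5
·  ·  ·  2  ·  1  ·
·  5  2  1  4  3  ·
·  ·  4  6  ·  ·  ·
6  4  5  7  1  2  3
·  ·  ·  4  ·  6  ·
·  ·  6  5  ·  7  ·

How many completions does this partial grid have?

13

Row 1, column 5: eliminating its row and column leaves {6}.
Row 2, column 1: eliminating its row and column leaves {3, 4, 5, 7}.
Row 2, column 2: eliminating its row and column leaves {3, 6}.
Row 2, column 3: eliminating its row and column leaves {3, 7}.
Row 2, column 5: eliminating its row and column leaves {3, 5, 6, 7}.
Row 2, column 7: eliminating its row and column leaves {4, 6, 7}.
Row 3, column 1: eliminating its row and column leaves {7}.
Row 3, column 7: eliminating its row and column leaves {6, 7}.
Row 4, column 1: eliminating its row and column leaves {1, 3, 5, 7}.
Row 4, column 2: eliminating its row and column leaves {1, 2, 3}.
Row 4, column 5: eliminating its row and column leaves {2, 3, 5, 7}.
Row 4, column 6: eliminating its row and column leaves {5}.
Row 4, column 7: eliminating its row and column leaves {1, 2, 7}.
Row 6, column 1: eliminating its row and column leaves {1, 3, 5, 7}.
Row 6, column 2: eliminating its row and column leaves {1, 2, 3}.
Row 6, column 3: eliminating its row and column leaves {3, 7}.
Row 6, column 5: eliminating its row and column leaves {2, 3, 5, 7}.
Row 6, column 7: eliminating its row and column leaves {1, 2, 7}.
Row 7, column 1: eliminating its row and column leaves {1, 3, 4}.
Row 7, column 2: eliminating its row and column leaves {1, 2, 3}.
Row 7, column 5: eliminating its row and column leaves {2, 3}.
Row 7, column 7: eliminating its row and column leaves {1, 2, 4}.
Enumerating the assignments across these blanks that avoid any row or column repeat gives 13 completions.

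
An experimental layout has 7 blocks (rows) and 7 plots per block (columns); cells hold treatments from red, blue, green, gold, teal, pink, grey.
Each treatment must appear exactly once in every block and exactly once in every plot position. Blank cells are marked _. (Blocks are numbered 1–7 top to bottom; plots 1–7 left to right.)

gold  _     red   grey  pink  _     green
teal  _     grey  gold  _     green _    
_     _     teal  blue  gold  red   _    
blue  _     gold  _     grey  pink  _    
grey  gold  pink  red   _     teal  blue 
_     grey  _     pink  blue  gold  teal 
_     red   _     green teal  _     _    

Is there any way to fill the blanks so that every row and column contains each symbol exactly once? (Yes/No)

No block or plot among the givens repeats a symbol, and propagating forced cells runs into no contradiction.
One valid completion exists (for instance, gold teal red grey pink blue green / teal blue grey gold red green pink / green pink teal blue gold red grey / blue green gold teal grey pink red / grey gold pink red green teal blue / red grey green pink blue gold teal / pink red blue green teal grey gold).

Yes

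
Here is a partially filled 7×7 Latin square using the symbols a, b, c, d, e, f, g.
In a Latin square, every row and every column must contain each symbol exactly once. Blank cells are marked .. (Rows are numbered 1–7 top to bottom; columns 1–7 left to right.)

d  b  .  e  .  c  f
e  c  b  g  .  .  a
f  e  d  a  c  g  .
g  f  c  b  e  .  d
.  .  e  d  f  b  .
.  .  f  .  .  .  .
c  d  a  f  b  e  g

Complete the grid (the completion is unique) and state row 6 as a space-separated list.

b a f c g d e

Row 6, column 4: row 6 has {f} and column 4 has {a, b, d, e, f, g}, leaving only c.
Row 1, column 3: row 1 has {b, c, d, e, f} and column 3 has {a, b, c, d, e, f}, leaving only g.
Row 1, column 5: row 1 has {b, c, d, e, f, g} and column 5 has {b, c, e, f}, leaving only a.
Row 2, column 5: row 2 has {a, b, c, e, g} and column 5 has {a, b, c, e, f}, leaving only d.
Row 6, column 5: row 6 has {c, f} and column 5 has {a, b, c, d, e, f}, leaving only g.
Row 6, column 2: row 6 has {c, f, g} and column 2 has {b, c, d, e, f}, leaving only a.
Row 6, column 1: row 6 has {a, c, f, g} and column 1 has {c, d, e, f, g}, leaving only b.
Row 6, column 6: row 6 has {a, b, c, f, g} and column 6 has {b, c, e, g}, leaving only d.
Row 6, column 7: row 6 has {a, b, c, d, f, g} and column 7 has {a, d, f, g}, leaving only e.
So row 6 reads: b a f c g d e.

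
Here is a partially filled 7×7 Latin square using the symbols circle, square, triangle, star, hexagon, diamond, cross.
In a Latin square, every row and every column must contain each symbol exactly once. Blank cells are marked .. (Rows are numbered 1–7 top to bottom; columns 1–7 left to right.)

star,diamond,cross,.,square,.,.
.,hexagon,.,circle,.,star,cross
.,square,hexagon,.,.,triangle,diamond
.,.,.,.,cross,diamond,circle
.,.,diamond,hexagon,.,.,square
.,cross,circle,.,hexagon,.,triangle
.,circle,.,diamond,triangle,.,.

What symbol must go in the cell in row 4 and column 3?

Row 1, column 4: row 1 has {square, star, diamond, cross} and column 4 has {circle, hexagon, diamond}, leaving only triangle.
Row 1, column 7: row 1 has {square, triangle, star, diamond, cross} and column 7 has {circle, square, triangle, diamond, cross}, leaving only hexagon.
Row 1, column 6: row 1 has {square, triangle, star, hexagon, diamond, cross} and column 6 has {triangle, star, diamond}, leaving only circle.
Row 2, column 5: row 2 has {circle, star, hexagon, cross} and column 5 has {square, triangle, hexagon, cross}, leaving only diamond.
Row 5, column 6: row 5 has {square, hexagon, diamond} and column 6 has {circle, triangle, star, diamond}, leaving only cross.
Row 6, column 6: row 6 has {circle, triangle, hexagon, cross} and column 6 has {circle, triangle, star, diamond, cross}, leaving only square.
Row 6, column 1: row 6 has {circle, square, triangle, hexagon, cross} and column 1 has {star}, leaving only diamond.
Row 6, column 4: row 6 has {circle, square, triangle, hexagon, diamond, cross} and column 4 has {circle, triangle, hexagon, diamond}, leaving only star.
Row 3, column 4: row 3 has {square, triangle, hexagon, diamond} and column 4 has {circle, triangle, star, hexagon, diamond}, leaving only cross.
Row 3, column 1: row 3 has {square, triangle, hexagon, diamond, cross} and column 1 has {star, diamond}, leaving only circle.
Row 3, column 5: row 3 has {circle, square, triangle, hexagon, diamond, cross} and column 5 has {square, triangle, hexagon, diamond, cross}, leaving only star.
Row 4, column 4: row 4 has {circle, diamond, cross} and column 4 has {circle, triangle, star, hexagon, diamond, cross}, leaving only square.
Row 5, column 1: row 5 has {square, hexagon, diamond, cross} and column 1 has {circle, star, diamond}, leaving only triangle.
Row 2, column 1: row 2 has {circle, star, hexagon, diamond, cross} and column 1 has {circle, triangle, star, diamond}, leaving only square.
Row 2, column 3: row 2 has {circle, square, star, hexagon, diamond, cross} and column 3 has {circle, hexagon, diamond, cross}, leaving only triangle.
Row 4 already has {circle, square, diamond, cross} and column 3 already has {circle, triangle, hexagon, diamond, cross}, so row 4, column 3 must be star.

star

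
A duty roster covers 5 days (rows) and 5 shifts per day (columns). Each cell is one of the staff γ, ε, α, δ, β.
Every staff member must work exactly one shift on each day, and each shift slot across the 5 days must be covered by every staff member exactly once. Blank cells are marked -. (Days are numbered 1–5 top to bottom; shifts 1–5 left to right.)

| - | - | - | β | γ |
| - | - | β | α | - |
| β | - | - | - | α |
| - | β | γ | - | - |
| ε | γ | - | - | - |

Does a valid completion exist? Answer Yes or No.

Yes

No day or shift among the givens repeats a symbol, and propagating forced cells runs into no contradiction.
One valid completion exists (for instance, δ α ε β γ / γ δ β α ε / β ε δ γ α / α β γ ε δ / ε γ α δ β).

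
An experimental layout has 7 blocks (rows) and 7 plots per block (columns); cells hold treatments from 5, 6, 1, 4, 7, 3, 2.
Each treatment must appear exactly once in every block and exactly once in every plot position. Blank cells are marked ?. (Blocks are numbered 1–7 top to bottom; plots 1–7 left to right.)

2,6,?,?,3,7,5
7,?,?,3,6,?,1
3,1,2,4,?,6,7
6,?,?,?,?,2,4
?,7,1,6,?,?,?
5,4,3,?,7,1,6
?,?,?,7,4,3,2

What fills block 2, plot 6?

4

Block 1, plot 3: block 1 has {5, 6, 7, 3, 2} and plot 3 has {1, 3, 2}, leaving only 4.
Block 1, plot 4: block 1 has {5, 6, 4, 7, 3, 2} and plot 4 has {6, 4, 7, 3}, leaving only 1.
Block 2, plot 3: block 2 has {6, 1, 7, 3} and plot 3 has {1, 4, 3, 2}, leaving only 5.
Block 2 already has {5, 6, 1, 7, 3} and plot 6 already has {6, 1, 7, 3, 2}, so block 2, plot 6 must be 4.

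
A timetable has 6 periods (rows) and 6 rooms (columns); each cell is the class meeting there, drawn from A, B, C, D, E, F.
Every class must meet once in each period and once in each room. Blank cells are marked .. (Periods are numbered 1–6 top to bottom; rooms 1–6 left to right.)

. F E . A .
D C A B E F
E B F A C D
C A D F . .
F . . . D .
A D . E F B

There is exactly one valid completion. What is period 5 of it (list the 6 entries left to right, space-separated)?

F E B C D A

Period 5, room 2: period 5 has {D, F} and room 2 has {A, B, C, D, F}, leaving only E.
Period 5, room 4: period 5 has {D, E, F} and room 4 has {A, B, E, F}, leaving only C.
Period 5, room 3: period 5 has {C, D, E, F} and room 3 has {A, D, E, F}, leaving only B.
Period 5, room 6: period 5 has {B, C, D, E, F} and room 6 has {B, D, F}, leaving only A.
So period 5 reads: F E B C D A.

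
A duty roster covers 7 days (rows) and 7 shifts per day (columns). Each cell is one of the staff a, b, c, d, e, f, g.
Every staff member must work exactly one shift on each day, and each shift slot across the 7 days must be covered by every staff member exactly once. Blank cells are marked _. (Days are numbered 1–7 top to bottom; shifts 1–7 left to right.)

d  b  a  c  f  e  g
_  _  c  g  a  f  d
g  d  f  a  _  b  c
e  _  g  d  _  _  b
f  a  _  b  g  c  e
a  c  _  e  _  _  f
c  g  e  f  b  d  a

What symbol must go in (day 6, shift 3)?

Day 2, shift 1: day 2 has {a, c, d, f, g} and shift 1 has {a, c, d, e, f, g}, leaving only b.
Day 2, shift 2: day 2 has {a, b, c, d, f, g} and shift 2 has {a, b, c, d, g}, leaving only e.
Day 3, shift 5: day 3 has {a, b, c, d, f, g} and shift 5 has {a, b, f, g}, leaving only e.
Day 4, shift 2: day 4 has {b, d, e, g} and shift 2 has {a, b, c, d, e, g}, leaving only f.
Day 4, shift 5: day 4 has {b, d, e, f, g} and shift 5 has {a, b, e, f, g}, leaving only c.
Day 4, shift 6: day 4 has {b, c, d, e, f, g} and shift 6 has {b, c, d, e, f}, leaving only a.
Day 5, shift 3: day 5 has {a, b, c, e, f, g} and shift 3 has {a, c, e, f, g}, leaving only d.
Day 6 already has {a, c, e, f} and shift 3 already has {a, c, d, e, f, g}, so day 6, shift 3 must be b.

b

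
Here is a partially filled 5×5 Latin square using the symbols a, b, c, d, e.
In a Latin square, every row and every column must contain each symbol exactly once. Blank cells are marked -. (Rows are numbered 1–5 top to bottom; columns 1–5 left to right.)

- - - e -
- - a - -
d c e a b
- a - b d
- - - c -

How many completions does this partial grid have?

3

Row 1, column 1: eliminating its row and column leaves {a, b, c}.
Row 1, column 2: eliminating its row and column leaves {b, d}.
Row 1, column 3: eliminating its row and column leaves {b, c, d}.
Row 1, column 5: eliminating its row and column leaves {a, c}.
Row 2, column 1: eliminating its row and column leaves {b, c, e}.
Row 2, column 2: eliminating its row and column leaves {b, d, e}.
Row 2, column 4: eliminating its row and column leaves {d}.
Row 2, column 5: eliminating its row and column leaves {c, e}.
Row 4, column 1: eliminating its row and column leaves {c, e}.
Row 4, column 3: eliminating its row and column leaves {c}.
Row 5, column 1: eliminating its row and column leaves {a, b, e}.
Row 5, column 2: eliminating its row and column leaves {b, d, e}.
Row 5, column 3: eliminating its row and column leaves {b, d}.
Row 5, column 5: eliminating its row and column leaves {a, e}.
Enumerating the assignments across these blanks that avoid any row or column repeat gives 3 completions.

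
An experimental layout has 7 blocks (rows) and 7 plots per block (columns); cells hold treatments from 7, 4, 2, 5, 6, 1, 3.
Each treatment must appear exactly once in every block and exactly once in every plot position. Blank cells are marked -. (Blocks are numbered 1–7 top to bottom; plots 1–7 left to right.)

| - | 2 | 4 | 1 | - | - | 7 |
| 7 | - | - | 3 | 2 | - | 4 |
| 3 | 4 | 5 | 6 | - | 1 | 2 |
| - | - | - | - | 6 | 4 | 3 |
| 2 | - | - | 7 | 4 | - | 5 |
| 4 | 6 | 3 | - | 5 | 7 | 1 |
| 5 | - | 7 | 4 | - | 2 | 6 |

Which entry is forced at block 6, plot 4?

2

Block 6 already has {7, 4, 5, 6, 1, 3} and plot 4 already has {7, 4, 6, 1, 3}, so block 6, plot 4 must be 2.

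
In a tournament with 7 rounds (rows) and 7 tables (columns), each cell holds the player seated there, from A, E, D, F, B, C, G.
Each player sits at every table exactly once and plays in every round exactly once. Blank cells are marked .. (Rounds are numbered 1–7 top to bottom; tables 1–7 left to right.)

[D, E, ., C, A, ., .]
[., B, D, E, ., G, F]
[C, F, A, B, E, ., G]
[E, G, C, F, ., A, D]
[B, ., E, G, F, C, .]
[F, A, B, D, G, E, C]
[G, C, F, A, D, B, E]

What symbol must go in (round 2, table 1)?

A

Round 2 already has {E, D, F, B, G} and table 1 already has {E, D, F, B, C, G}, so round 2, table 1 must be A.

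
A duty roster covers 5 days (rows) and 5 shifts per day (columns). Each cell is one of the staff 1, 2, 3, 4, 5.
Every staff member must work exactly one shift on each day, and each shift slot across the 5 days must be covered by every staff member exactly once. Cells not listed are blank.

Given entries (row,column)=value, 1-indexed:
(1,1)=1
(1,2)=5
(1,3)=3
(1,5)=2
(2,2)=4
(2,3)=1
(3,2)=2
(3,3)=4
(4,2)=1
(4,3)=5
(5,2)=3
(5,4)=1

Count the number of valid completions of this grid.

Day 1, shift 4: eliminating its day and shift leaves {4}.
Day 2, shift 1: eliminating its day and shift leaves {2, 3, 5}.
Day 2, shift 4: eliminating its day and shift leaves {2, 3, 5}.
Day 2, shift 5: eliminating its day and shift leaves {3, 5}.
Day 3, shift 1: eliminating its day and shift leaves {3, 5}.
Day 3, shift 4: eliminating its day and shift leaves {3, 5}.
Day 3, shift 5: eliminating its day and shift leaves {1, 3, 5}.
Day 4, shift 1: eliminating its day and shift leaves {2, 3, 4}.
Day 4, shift 4: eliminating its day and shift leaves {2, 3, 4}.
Day 4, shift 5: eliminating its day and shift leaves {3, 4}.
Day 5, shift 1: eliminating its day and shift leaves {2, 4, 5}.
Day 5, shift 3: eliminating its day and shift leaves {2}.
Day 5, shift 5: eliminating its day and shift leaves {4, 5}.
Enumerating the assignments across these blanks that avoid any day or shift repeat gives 3 completions.

3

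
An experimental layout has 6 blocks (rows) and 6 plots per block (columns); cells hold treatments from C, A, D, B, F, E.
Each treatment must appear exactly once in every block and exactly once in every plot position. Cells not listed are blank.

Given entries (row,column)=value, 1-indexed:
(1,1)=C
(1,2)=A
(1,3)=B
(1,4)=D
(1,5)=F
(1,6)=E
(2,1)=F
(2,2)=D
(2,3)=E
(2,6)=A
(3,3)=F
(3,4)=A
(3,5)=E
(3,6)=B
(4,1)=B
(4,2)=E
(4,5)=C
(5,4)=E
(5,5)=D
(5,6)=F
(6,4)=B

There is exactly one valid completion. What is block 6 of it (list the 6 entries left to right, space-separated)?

E F D B A C

Block 6, plot 5: block 6 has {B} and plot 5 has {C, D, F, E}, leaving only A.
Block 2, plot 4: block 2 has {A, D, F, E} and plot 4 has {A, D, B, E}, leaving only C.
Block 2, plot 5: block 2 has {C, A, D, F, E} and plot 5 has {C, A, D, F, E}, leaving only B.
Block 3, plot 1: block 3 has {A, B, F, E} and plot 1 has {C, B, F}, leaving only D.
Block 6, plot 1: block 6 has {A, B} and plot 1 has {C, D, B, F}, leaving only E.
Block 3, plot 2: block 3 has {A, D, B, F, E} and plot 2 has {A, D, E}, leaving only C.
Block 6, plot 2: block 6 has {A, B, E} and plot 2 has {C, A, D, E}, leaving only F.
Block 4, plot 4: block 4 has {C, B, E} and plot 4 has {C, A, D, B, E}, leaving only F.
Block 4, plot 6: block 4 has {C, B, F, E} and plot 6 has {A, B, F, E}, leaving only D.
Block 6, plot 6: block 6 has {A, B, F, E} and plot 6 has {A, D, B, F, E}, leaving only C.
Block 6, plot 3: block 6 has {C, A, B, F, E} and plot 3 has {B, F, E}, leaving only D.
So block 6 reads: E F D B A C.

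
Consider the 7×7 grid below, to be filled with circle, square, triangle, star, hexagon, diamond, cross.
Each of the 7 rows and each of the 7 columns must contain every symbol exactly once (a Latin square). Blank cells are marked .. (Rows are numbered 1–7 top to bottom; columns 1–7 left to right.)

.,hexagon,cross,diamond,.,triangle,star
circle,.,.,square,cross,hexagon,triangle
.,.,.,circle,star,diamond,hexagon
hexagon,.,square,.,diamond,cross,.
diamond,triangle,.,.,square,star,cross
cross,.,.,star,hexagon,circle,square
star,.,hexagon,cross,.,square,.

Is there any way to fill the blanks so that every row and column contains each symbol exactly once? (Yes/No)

Row 1, column 1: row 1 has {triangle, star, hexagon, diamond, cross} and column 1 has {circle, star, hexagon, diamond, cross}, so it must be square.
Row 1, column 5: row 1 has {square, triangle, star, hexagon, diamond, cross} and column 5 has {square, star, hexagon, diamond, cross}, so it must be circle.
Row 3, column 1: row 3 has {circle, star, hexagon, diamond} and column 1 has {circle, square, star, hexagon, diamond, cross}, so it must be triangle.
Now row 3, column 3: row 3 together with column 3 already contain {circle, square, triangle, star, hexagon, diamond, cross} — every symbol — so nothing can go there. The grid has no valid completion.

No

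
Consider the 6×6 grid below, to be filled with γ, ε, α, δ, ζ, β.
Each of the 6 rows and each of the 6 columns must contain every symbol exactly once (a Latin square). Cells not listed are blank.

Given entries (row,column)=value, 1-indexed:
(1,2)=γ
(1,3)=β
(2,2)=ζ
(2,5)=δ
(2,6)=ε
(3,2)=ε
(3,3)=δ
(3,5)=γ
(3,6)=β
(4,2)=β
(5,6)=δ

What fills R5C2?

α

Row 5 already has {δ} and column 2 already has {γ, ε, ζ, β}, so row 5, column 2 must be α.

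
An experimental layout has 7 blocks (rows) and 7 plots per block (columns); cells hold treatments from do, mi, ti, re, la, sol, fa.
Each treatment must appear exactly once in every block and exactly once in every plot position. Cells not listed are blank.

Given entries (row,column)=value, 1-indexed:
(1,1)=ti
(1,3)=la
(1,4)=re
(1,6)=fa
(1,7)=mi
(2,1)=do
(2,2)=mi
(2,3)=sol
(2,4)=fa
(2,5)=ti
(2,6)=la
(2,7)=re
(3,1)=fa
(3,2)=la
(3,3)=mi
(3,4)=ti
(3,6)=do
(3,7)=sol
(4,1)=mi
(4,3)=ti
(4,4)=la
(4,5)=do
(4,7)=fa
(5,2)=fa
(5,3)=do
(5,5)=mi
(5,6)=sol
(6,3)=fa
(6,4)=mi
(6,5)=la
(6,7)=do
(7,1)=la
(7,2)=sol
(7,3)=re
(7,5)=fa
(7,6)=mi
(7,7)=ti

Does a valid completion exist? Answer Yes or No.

No

Block 5, plot 4: block 5 together with plot 4 already contain {do, mi, ti, re, la, sol, fa} — every symbol — so nothing can go there. The grid has no valid completion.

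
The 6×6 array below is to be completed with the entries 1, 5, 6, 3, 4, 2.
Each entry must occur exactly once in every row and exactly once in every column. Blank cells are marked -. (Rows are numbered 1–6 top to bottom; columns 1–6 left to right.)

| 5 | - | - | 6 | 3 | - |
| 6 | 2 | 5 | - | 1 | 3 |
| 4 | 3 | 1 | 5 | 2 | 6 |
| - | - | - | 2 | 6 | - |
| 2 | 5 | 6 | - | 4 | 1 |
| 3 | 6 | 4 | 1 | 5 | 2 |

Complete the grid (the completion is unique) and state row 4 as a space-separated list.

Row 4, column 1: row 4 has {6, 2} and column 1 has {5, 6, 3, 4, 2}, leaving only 1.
Row 4, column 2: row 4 has {1, 6, 2} and column 2 has {5, 6, 3, 2}, leaving only 4.
Row 4, column 3: row 4 has {1, 6, 4, 2} and column 3 has {1, 5, 6, 4}, leaving only 3.
Row 4, column 6: row 4 has {1, 6, 3, 4, 2} and column 6 has {1, 6, 3, 2}, leaving only 5.
So row 4 reads: 1 4 3 2 6 5.

1 4 3 2 6 5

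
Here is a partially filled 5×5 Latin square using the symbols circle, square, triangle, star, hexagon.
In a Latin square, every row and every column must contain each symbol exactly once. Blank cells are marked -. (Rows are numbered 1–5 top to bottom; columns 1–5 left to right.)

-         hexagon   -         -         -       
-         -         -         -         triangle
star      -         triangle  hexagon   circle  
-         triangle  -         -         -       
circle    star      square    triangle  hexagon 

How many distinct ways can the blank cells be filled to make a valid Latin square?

Row 1, column 1: eliminating its row and column leaves {square, triangle}.
Row 1, column 3: eliminating its row and column leaves {circle, star}.
Row 1, column 4: eliminating its row and column leaves {circle, square, star}.
Row 1, column 5: eliminating its row and column leaves {square, star}.
Row 2, column 1: eliminating its row and column leaves {square, hexagon}.
Row 2, column 2: eliminating its row and column leaves {circle, square}.
Row 2, column 3: eliminating its row and column leaves {circle, star, hexagon}.
Row 2, column 4: eliminating its row and column leaves {circle, square, star}.
Row 3, column 2: eliminating its row and column leaves {square}.
Row 4, column 1: eliminating its row and column leaves {square, hexagon}.
Row 4, column 3: eliminating its row and column leaves {circle, star, hexagon}.
Row 4, column 4: eliminating its row and column leaves {circle, square, star}.
Row 4, column 5: eliminating its row and column leaves {square, star}.
Enumerating the assignments across these blanks that avoid any row or column repeat gives 3 completions.

3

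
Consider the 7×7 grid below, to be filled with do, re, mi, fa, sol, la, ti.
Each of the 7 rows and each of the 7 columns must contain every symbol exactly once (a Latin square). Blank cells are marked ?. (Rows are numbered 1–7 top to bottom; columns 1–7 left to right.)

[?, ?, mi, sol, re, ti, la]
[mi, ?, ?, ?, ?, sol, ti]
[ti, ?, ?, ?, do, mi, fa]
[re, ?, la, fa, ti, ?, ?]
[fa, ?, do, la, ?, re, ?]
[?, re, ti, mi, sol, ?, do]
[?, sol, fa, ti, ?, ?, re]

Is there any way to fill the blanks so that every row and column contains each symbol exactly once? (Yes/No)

No

Row 1, column 1: row 1 has {re, mi, sol, la, ti} and column 1 has {re, mi, fa, ti}, so it must be do.
Row 1, column 2: row 1 has {do, re, mi, sol, la, ti} and column 2 has {re, sol}, so it must be fa.
Row 2, column 3: row 2 has {mi, sol, ti} and column 3 has {do, mi, fa, la, ti}, so it must be re.
Row 2, column 4: row 2 has {re, mi, sol, ti} and column 4 has {mi, fa, sol, la, ti}, so it must be do.
Row 2, column 2: row 2 has {do, re, mi, sol, ti} and column 2 has {re, fa, sol}, so it must be la.
Now row 3, column 2: row 3 together with column 2 already contain {do, re, mi, fa, sol, la, ti} — every symbol — so nothing can go there. The grid has no valid completion.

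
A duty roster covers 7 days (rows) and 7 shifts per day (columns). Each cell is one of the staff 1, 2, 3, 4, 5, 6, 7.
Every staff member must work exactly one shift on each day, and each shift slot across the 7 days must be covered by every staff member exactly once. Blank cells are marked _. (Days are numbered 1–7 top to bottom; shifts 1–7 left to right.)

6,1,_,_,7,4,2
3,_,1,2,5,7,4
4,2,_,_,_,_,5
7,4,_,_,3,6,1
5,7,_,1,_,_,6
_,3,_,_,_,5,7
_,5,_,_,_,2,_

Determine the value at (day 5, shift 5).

2

Day 2, shift 2: day 2 has {1, 2, 3, 4, 5, 7} and shift 2 has {1, 2, 3, 4, 5, 7}, leaving only 6.
Day 4, shift 4: day 4 has {1, 3, 4, 6, 7} and shift 4 has {1, 2}, leaving only 5.
Day 1, shift 4: day 1 has {1, 2, 4, 6, 7} and shift 4 has {1, 2, 5}, leaving only 3.
Day 1, shift 3: day 1 has {1, 2, 3, 4, 6, 7} and shift 3 has {1}, leaving only 5.
Day 4, shift 3: day 4 has {1, 3, 4, 5, 6, 7} and shift 3 has {1, 5}, leaving only 2.
Day 5, shift 6: day 5 has {1, 5, 6, 7} and shift 6 has {2, 4, 5, 6, 7}, leaving only 3.
Day 3, shift 6: day 3 has {2, 4, 5} and shift 6 has {2, 3, 4, 5, 6, 7}, leaving only 1.
Day 3, shift 5: day 3 has {1, 2, 4, 5} and shift 5 has {3, 5, 7}, leaving only 6.
Day 3, shift 4: day 3 has {1, 2, 4, 5, 6} and shift 4 has {1, 2, 3, 5}, leaving only 7.
Day 3, shift 3: day 3 has {1, 2, 4, 5, 6, 7} and shift 3 has {1, 2, 5}, leaving only 3.
Day 5, shift 3: day 5 has {1, 3, 5, 6, 7} and shift 3 has {1, 2, 3, 5}, leaving only 4.
Day 5 already has {1, 3, 4, 5, 6, 7} and shift 5 already has {3, 5, 6, 7}, so day 5, shift 5 must be 2.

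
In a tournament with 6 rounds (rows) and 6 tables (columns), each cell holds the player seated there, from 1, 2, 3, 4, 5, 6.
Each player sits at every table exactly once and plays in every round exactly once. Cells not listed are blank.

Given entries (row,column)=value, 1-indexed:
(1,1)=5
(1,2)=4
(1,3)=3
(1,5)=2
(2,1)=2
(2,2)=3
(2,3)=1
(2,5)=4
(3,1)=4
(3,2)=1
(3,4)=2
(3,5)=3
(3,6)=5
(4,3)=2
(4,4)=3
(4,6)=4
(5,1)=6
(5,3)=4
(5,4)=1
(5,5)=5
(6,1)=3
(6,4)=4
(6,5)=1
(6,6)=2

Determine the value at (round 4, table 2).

Round 1, table 4: round 1 has {2, 3, 4, 5} and table 4 has {1, 2, 3, 4}, leaving only 6.
Round 1, table 6: round 1 has {2, 3, 4, 5, 6} and table 6 has {2, 4, 5}, leaving only 1.
Round 2, table 4: round 2 has {1, 2, 3, 4} and table 4 has {1, 2, 3, 4, 6}, leaving only 5.
Round 2, table 6: round 2 has {1, 2, 3, 4, 5} and table 6 has {1, 2, 4, 5}, leaving only 6.
Round 3, table 3: round 3 has {1, 2, 3, 4, 5} and table 3 has {1, 2, 3, 4}, leaving only 6.
Round 4, table 1: round 4 has {2, 3, 4} and table 1 has {2, 3, 4, 5, 6}, leaving only 1.
Round 4, table 5: round 4 has {1, 2, 3, 4} and table 5 has {1, 2, 3, 4, 5}, leaving only 6.
Round 4 already has {1, 2, 3, 4, 6} and table 2 already has {1, 3, 4}, so round 4, table 2 must be 5.

5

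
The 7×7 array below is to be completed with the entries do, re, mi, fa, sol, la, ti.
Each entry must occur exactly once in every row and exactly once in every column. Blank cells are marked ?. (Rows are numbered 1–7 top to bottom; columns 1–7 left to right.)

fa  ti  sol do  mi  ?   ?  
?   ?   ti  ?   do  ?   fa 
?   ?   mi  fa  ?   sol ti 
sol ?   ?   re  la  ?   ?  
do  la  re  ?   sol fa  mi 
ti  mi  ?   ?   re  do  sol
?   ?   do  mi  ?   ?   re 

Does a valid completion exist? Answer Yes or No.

Row 3, column 5: row 3 together with column 5 already contain {do, re, mi, fa, sol, la, ti} — every symbol — so nothing can go there. The grid has no valid completion.

No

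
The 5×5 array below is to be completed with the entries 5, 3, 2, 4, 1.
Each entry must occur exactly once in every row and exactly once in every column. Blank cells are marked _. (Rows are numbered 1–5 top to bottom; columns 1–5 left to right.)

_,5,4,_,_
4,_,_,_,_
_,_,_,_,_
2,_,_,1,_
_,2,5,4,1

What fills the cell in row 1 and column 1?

Row 4, column 3: row 4 has {2, 1} and column 3 has {5, 4}, leaving only 3.
Row 4, column 2: row 4 has {3, 2, 1} and column 2 has {5, 2}, leaving only 4.
Row 4, column 5: row 4 has {3, 2, 4, 1} and column 5 has {1}, leaving only 5.
Row 5, column 1: row 5 has {5, 2, 4, 1} and column 1 has {2, 4}, leaving only 3.
Row 1 already has {5, 4} and column 1 already has {3, 2, 4}, so row 1, column 1 must be 1.

1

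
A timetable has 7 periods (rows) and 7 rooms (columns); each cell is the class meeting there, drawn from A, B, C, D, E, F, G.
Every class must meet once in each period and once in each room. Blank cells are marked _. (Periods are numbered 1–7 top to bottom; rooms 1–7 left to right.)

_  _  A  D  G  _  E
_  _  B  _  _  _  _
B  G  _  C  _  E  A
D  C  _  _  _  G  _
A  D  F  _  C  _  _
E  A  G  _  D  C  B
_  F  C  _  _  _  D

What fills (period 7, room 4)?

Period 1, room 2: period 1 has {A, D, E, G} and room 2 has {A, C, D, F, G}, leaving only B.
Period 1, room 6: period 1 has {A, B, D, E, G} and room 6 has {C, E, G}, leaving only F.
Period 1, room 1: period 1 has {A, B, D, E, F, G} and room 1 has {A, B, D, E}, leaving only C.
Period 2, room 2: period 2 has {B} and room 2 has {A, B, C, D, F, G}, leaving only E.
Period 3, room 3: period 3 has {A, B, C, E, G} and room 3 has {A, B, C, F, G}, leaving only D.
Period 3, room 5: period 3 has {A, B, C, D, E, G} and room 5 has {C, D, G}, leaving only F.
Period 2, room 5: period 2 has {B, E} and room 5 has {C, D, F, G}, leaving only A.
Period 2, room 6: period 2 has {A, B, E} and room 6 has {C, E, F, G}, leaving only D.
Period 4, room 3: period 4 has {C, D, G} and room 3 has {A, B, C, D, F, G}, leaving only E.
Period 4, room 5: period 4 has {C, D, E, G} and room 5 has {A, C, D, F, G}, leaving only B.
Period 4, room 7: period 4 has {B, C, D, E, G} and room 7 has {A, B, D, E}, leaving only F.
Period 4, room 4: period 4 has {B, C, D, E, F, G} and room 4 has {C, D}, leaving only A.
Period 5, room 6: period 5 has {A, C, D, F} and room 6 has {C, D, E, F, G}, leaving only B.
Period 5, room 7: period 5 has {A, B, C, D, F} and room 7 has {A, B, D, E, F}, leaving only G.
Period 2, room 7: period 2 has {A, B, D, E} and room 7 has {A, B, D, E, F, G}, leaving only C.
Period 5, room 4: period 5 has {A, B, C, D, F, G} and room 4 has {A, C, D}, leaving only E.
Period 6, room 4: period 6 has {A, B, C, D, E, G} and room 4 has {A, C, D, E}, leaving only F.
Period 2, room 4: period 2 has {A, B, C, D, E} and room 4 has {A, C, D, E, F}, leaving only G.
Period 7 already has {C, D, F} and room 4 already has {A, C, D, E, F, G}, so period 7, room 4 must be B.

B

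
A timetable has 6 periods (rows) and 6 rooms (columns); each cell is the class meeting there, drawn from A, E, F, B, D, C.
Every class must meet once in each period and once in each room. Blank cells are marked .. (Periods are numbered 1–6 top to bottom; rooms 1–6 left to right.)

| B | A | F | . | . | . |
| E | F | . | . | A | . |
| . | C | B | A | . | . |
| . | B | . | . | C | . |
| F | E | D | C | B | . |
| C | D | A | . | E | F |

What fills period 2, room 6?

Period 1, room 5: period 1 has {A, F, B} and room 5 has {A, E, B, C}, leaving only D.
Period 1, room 4: period 1 has {A, F, B, D} and room 4 has {A, C}, leaving only E.
Period 1, room 6: period 1 has {A, E, F, B, D} and room 6 has {F}, leaving only C.
Period 2, room 3: period 2 has {A, E, F} and room 3 has {A, F, B, D}, leaving only C.
Period 3, room 1: period 3 has {A, B, C} and room 1 has {E, F, B, C}, leaving only D.
Period 3, room 5: period 3 has {A, B, D, C} and room 5 has {A, E, B, D, C}, leaving only F.
Period 3, room 6: period 3 has {A, F, B, D, C} and room 6 has {F, C}, leaving only E.
Period 4, room 1: period 4 has {B, C} and room 1 has {E, F, B, D, C}, leaving only A.
Period 4, room 3: period 4 has {A, B, C} and room 3 has {A, F, B, D, C}, leaving only E.
Period 4, room 6: period 4 has {A, E, B, C} and room 6 has {E, F, C}, leaving only D.
Period 2 already has {A, E, F, C} and room 6 already has {E, F, D, C}, so period 2, room 6 must be B.

B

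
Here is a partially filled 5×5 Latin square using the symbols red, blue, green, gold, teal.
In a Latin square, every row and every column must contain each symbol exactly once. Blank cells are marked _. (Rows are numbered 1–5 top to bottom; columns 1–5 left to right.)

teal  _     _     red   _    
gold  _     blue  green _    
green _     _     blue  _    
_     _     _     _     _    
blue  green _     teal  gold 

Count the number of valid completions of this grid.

3

Row 1, column 2: eliminating its row and column leaves {blue, gold}.
Row 1, column 3: eliminating its row and column leaves {green, gold}.
Row 1, column 5: eliminating its row and column leaves {blue, green}.
Row 2, column 2: eliminating its row and column leaves {red, teal}.
Row 2, column 5: eliminating its row and column leaves {red, teal}.
Row 3, column 2: eliminating its row and column leaves {red, gold, teal}.
Row 3, column 3: eliminating its row and column leaves {red, gold, teal}.
Row 3, column 5: eliminating its row and column leaves {red, teal}.
Row 4, column 1: eliminating its row and column leaves {red}.
Row 4, column 2: eliminating its row and column leaves {red, blue, gold, teal}.
Row 4, column 3: eliminating its row and column leaves {red, green, gold, teal}.
Row 4, column 4: eliminating its row and column leaves {gold}.
Row 4, column 5: eliminating its row and column leaves {red, blue, green, teal}.
Row 5, column 3: eliminating its row and column leaves {red}.
Enumerating the assignments across these blanks that avoid any row or column repeat gives 3 completions.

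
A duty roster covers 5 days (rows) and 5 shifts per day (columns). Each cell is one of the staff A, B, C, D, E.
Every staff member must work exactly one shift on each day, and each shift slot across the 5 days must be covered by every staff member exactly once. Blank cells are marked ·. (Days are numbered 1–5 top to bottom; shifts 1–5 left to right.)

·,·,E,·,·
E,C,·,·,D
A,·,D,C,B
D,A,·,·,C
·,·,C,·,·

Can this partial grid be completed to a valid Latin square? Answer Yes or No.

Yes

No day or shift among the givens repeats a symbol, and propagating forced cells runs into no contradiction.
One valid completion exists (for instance, C B E D A / E C A B D / A E D C B / D A B E C / B D C A E).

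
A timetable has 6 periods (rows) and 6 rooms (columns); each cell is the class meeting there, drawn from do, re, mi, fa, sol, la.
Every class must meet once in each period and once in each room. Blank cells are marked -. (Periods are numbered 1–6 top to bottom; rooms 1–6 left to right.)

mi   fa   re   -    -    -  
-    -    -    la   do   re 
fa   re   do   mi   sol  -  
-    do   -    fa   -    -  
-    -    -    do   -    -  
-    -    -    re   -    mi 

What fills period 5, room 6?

Period 1, room 4: period 1 has {re, mi, fa} and room 4 has {do, re, mi, fa, la}, leaving only sol.
Period 1, room 5: period 1 has {re, mi, fa, sol} and room 5 has {do, sol}, leaving only la.
Period 1, room 6: period 1 has {re, mi, fa, sol, la} and room 6 has {re, mi}, leaving only do.
Period 2, room 1: period 2 has {do, re, la} and room 1 has {mi, fa}, leaving only sol.
Period 2, room 2: period 2 has {do, re, sol, la} and room 2 has {do, re, fa}, leaving only mi.
Period 2, room 3: period 2 has {do, re, mi, sol, la} and room 3 has {do, re}, leaving only fa.
Period 3, room 6: period 3 has {do, re, mi, fa, sol} and room 6 has {do, re, mi}, leaving only la.
Period 4, room 6: period 4 has {do, fa} and room 6 has {do, re, mi, la}, leaving only sol.
Period 5 already has {do} and room 6 already has {do, re, mi, sol, la}, so period 5, room 6 must be fa.

fa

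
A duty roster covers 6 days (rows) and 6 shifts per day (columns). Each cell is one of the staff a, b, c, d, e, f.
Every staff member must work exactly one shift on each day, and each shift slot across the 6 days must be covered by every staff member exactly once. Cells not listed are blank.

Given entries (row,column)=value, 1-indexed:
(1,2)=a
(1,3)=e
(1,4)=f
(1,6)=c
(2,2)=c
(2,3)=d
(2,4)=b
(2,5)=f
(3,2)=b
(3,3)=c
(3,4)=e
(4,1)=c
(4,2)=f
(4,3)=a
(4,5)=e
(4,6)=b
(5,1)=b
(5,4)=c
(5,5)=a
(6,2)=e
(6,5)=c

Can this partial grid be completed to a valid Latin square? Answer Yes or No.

Yes

No day or shift among the givens repeats a symbol, and propagating forced cells runs into no contradiction.
One valid completion exists (for instance, d a e f b c / e c d b f a / a b c e d f / c f a d e b / b d f c a e / f e b a c d).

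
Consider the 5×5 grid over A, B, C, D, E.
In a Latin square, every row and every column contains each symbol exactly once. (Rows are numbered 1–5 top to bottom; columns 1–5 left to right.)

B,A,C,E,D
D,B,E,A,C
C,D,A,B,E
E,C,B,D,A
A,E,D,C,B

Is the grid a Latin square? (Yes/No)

Each row is a permutation of the 5 symbols, and so is each column.

Yes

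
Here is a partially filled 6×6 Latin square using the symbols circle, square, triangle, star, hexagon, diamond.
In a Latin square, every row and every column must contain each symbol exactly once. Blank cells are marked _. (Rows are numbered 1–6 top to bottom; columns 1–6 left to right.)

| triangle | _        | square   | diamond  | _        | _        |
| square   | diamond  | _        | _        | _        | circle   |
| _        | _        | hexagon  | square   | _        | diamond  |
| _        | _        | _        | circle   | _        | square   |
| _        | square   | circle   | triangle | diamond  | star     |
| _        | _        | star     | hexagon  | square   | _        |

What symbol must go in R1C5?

Row 1, column 6: row 1 has {square, triangle, diamond} and column 6 has {circle, square, star, diamond}, leaving only hexagon.
Row 2, column 3: row 2 has {circle, square, diamond} and column 3 has {circle, square, star, hexagon}, leaving only triangle.
Row 2, column 4: row 2 has {circle, square, triangle, diamond} and column 4 has {circle, square, triangle, hexagon, diamond}, leaving only star.
Row 2, column 5: row 2 has {circle, square, triangle, star, diamond} and column 5 has {square, diamond}, leaving only hexagon.
Row 4, column 3: row 4 has {circle, square} and column 3 has {circle, square, triangle, star, hexagon}, leaving only diamond.
Row 5, column 1: row 5 has {circle, square, triangle, star, diamond} and column 1 has {square, triangle}, leaving only hexagon.
Row 4, column 1: row 4 has {circle, square, diamond} and column 1 has {square, triangle, hexagon}, leaving only star.
Row 3, column 1: row 3 has {square, hexagon, diamond} and column 1 has {square, triangle, star, hexagon}, leaving only circle.
Row 4, column 5: row 4 has {circle, square, star, diamond} and column 5 has {square, hexagon, diamond}, leaving only triangle.
Row 3, column 5: row 3 has {circle, square, hexagon, diamond} and column 5 has {square, triangle, hexagon, diamond}, leaving only star.
Row 1 already has {square, triangle, hexagon, diamond} and column 5 already has {square, triangle, star, hexagon, diamond}, so row 1, column 5 must be circle.

circle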